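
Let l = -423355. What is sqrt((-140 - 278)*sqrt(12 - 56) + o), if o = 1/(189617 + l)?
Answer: sqrt(-233738 - 45673566410384*I*sqrt(11))/233738 ≈ 37.234 - 37.234*I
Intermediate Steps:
o = -1/233738 (o = 1/(189617 - 423355) = 1/(-233738) = -1/233738 ≈ -4.2783e-6)
sqrt((-140 - 278)*sqrt(12 - 56) + o) = sqrt((-140 - 278)*sqrt(12 - 56) - 1/233738) = sqrt(-836*I*sqrt(11) - 1/233738) = sqrt(-1/233738 - 836*I*sqrt(11))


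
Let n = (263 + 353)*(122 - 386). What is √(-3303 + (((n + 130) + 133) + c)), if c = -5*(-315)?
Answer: I*√164089 ≈ 405.08*I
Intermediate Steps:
n = -162624 (n = 616*(-264) = -162624)
c = 1575
√(-3303 + (((n + 130) + 133) + c)) = √(-3303 + (((-162624 + 130) + 133) + 1575)) = √(-3303 + ((-162494 + 133) + 1575)) = √(-3303 + (-162361 + 1575)) = √(-3303 - 160786) = √(-164089) = I*√164089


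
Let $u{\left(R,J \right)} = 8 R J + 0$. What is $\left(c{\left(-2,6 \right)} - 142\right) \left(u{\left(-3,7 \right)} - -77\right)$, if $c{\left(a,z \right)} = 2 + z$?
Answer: $12194$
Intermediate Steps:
$u{\left(R,J \right)} = 8 J R$ ($u{\left(R,J \right)} = 8 J R + 0 = 8 J R$)
$\left(c{\left(-2,6 \right)} - 142\right) \left(u{\left(-3,7 \right)} - -77\right) = \left(\left(2 + 6\right) - 142\right) \left(8 \cdot 7 \left(-3\right) - -77\right) = \left(8 - 142\right) \left(-168 + 77\right) = \left(-134\right) \left(-91\right) = 12194$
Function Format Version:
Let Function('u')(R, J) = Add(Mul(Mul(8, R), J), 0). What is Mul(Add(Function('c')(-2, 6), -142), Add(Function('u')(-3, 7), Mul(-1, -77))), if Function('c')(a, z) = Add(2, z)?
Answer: 12194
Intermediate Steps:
Function('u')(R, J) = Mul(8, J, R) (Function('u')(R, J) = Add(Mul(8, J, R), 0) = Mul(8, J, R))
Mul(Add(Function('c')(-2, 6), -142), Add(Function('u')(-3, 7), Mul(-1, -77))) = Mul(Add(Add(2, 6), -142), Add(Mul(8, 7, -3), Mul(-1, -77))) = Mul(Add(8, -142), Add(-168, 77)) = Mul(-134, -91) = 12194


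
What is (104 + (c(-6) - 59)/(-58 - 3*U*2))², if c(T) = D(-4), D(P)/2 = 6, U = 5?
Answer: 84621601/7744 ≈ 10927.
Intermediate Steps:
D(P) = 12 (D(P) = 2*6 = 12)
c(T) = 12
(104 + (c(-6) - 59)/(-58 - 3*U*2))² = (104 + (12 - 59)/(-58 - 3*5*2))² = (104 - 47/(-58 - 15*2))² = (104 - 47/(-58 - 30))² = (104 - 47/(-88))² = (104 - 47*(-1/88))² = (104 + 47/88)² = (9199/88)² = 84621601/7744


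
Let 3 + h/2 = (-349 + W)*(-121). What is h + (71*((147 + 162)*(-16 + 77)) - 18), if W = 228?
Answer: 1367537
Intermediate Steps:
h = 29276 (h = -6 + 2*((-349 + 228)*(-121)) = -6 + 2*(-121*(-121)) = -6 + 2*14641 = -6 + 29282 = 29276)
h + (71*((147 + 162)*(-16 + 77)) - 18) = 29276 + (71*((147 + 162)*(-16 + 77)) - 18) = 29276 + (71*(309*61) - 18) = 29276 + (71*18849 - 18) = 29276 + (1338279 - 18) = 29276 + 1338261 = 1367537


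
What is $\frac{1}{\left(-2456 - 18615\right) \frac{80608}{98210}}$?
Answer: $- \frac{49105}{849245584} \approx -5.7822 \cdot 10^{-5}$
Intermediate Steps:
$\frac{1}{\left(-2456 - 18615\right) \frac{80608}{98210}} = \frac{1}{\left(-21071\right) 80608 \cdot \frac{1}{98210}} = - \frac{1}{21071 \cdot \frac{40304}{49105}} = \left(- \frac{1}{21071}\right) \frac{49105}{40304} = - \frac{49105}{849245584}$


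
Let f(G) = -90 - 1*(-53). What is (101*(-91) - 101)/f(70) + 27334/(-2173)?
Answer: 19180158/80401 ≈ 238.56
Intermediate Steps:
f(G) = -37 (f(G) = -90 + 53 = -37)
(101*(-91) - 101)/f(70) + 27334/(-2173) = (101*(-91) - 101)/(-37) + 27334/(-2173) = (-9191 - 101)*(-1/37) + 27334*(-1/2173) = -9292*(-1/37) - 27334/2173 = 9292/37 - 27334/2173 = 19180158/80401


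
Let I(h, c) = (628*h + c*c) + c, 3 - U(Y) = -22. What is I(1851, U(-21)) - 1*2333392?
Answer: -1170314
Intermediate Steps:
U(Y) = 25 (U(Y) = 3 - 1*(-22) = 3 + 22 = 25)
I(h, c) = c + c**2 + 628*h (I(h, c) = (628*h + c**2) + c = (c**2 + 628*h) + c = c + c**2 + 628*h)
I(1851, U(-21)) - 1*2333392 = (25 + 25**2 + 628*1851) - 1*2333392 = (25 + 625 + 1162428) - 2333392 = 1163078 - 2333392 = -1170314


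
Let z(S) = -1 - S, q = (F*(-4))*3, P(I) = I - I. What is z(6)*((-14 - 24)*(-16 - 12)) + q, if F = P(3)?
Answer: -7448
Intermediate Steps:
P(I) = 0
F = 0
q = 0 (q = (0*(-4))*3 = 0*3 = 0)
z(6)*((-14 - 24)*(-16 - 12)) + q = (-1 - 1*6)*((-14 - 24)*(-16 - 12)) + 0 = (-1 - 6)*(-38*(-28)) + 0 = -7*1064 + 0 = -7448 + 0 = -7448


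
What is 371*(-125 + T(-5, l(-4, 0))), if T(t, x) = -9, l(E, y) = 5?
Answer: -49714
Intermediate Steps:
371*(-125 + T(-5, l(-4, 0))) = 371*(-125 - 9) = 371*(-134) = -49714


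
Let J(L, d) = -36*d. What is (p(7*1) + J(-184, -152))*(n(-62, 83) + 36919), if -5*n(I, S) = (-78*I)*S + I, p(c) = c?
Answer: -1187469149/5 ≈ -2.3749e+8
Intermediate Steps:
n(I, S) = -I/5 + 78*I*S/5 (n(I, S) = -((-78*I)*S + I)/5 = -(-78*I*S + I)/5 = -(I - 78*I*S)/5 = -I/5 + 78*I*S/5)
(p(7*1) + J(-184, -152))*(n(-62, 83) + 36919) = (7*1 - 36*(-152))*((⅕)*(-62)*(-1 + 78*83) + 36919) = (7 + 5472)*((⅕)*(-62)*(-1 + 6474) + 36919) = 5479*((⅕)*(-62)*6473 + 36919) = 5479*(-401326/5 + 36919) = 5479*(-216731/5) = -1187469149/5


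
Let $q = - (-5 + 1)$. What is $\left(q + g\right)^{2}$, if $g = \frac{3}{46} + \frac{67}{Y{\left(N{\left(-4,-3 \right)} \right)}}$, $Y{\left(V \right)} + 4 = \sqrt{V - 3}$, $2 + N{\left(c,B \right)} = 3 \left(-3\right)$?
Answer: $\frac{- 436458 \sqrt{14} + 2478995 i}{2116 \left(i + 4 \sqrt{14}\right)} \approx -46.13 + 81.359 i$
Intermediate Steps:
$N{\left(c,B \right)} = -11$ ($N{\left(c,B \right)} = -2 + 3 \left(-3\right) = -2 - 9 = -11$)
$Y{\left(V \right)} = -4 + \sqrt{-3 + V}$ ($Y{\left(V \right)} = -4 + \sqrt{V - 3} = -4 + \sqrt{-3 + V}$)
$g = \frac{3}{46} + \frac{67}{-4 + i \sqrt{14}}$ ($g = \frac{3}{46} + \frac{67}{-4 + \sqrt{-3 - 11}} = 3 \cdot \frac{1}{46} + \frac{67}{-4 + \sqrt{-14}} = \frac{3}{46} + \frac{67}{-4 + i \sqrt{14}} \approx -8.8681 - 8.3564 i$)
$q = 4$ ($q = \left(-1\right) \left(-4\right) = 4$)
$\left(q + g\right)^{2} = \left(4 + \frac{- 3070 i + 3 \sqrt{14}}{46 \left(\sqrt{14} + 4 i\right)}\right)^{2}$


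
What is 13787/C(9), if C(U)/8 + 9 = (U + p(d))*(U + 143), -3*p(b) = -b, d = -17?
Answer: 41361/11944 ≈ 3.4629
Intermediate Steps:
p(b) = b/3 (p(b) = -(-1)*b/3 = b/3)
C(U) = -72 + 8*(143 + U)*(-17/3 + U) (C(U) = -72 + 8*((U + (⅓)*(-17))*(U + 143)) = -72 + 8*((U - 17/3)*(143 + U)) = -72 + 8*((-17/3 + U)*(143 + U)) = -72 + 8*((143 + U)*(-17/3 + U)) = -72 + 8*(143 + U)*(-17/3 + U))
13787/C(9) = 13787/(-19664/3 + 8*9² + (3296/3)*9) = 13787/(-19664/3 + 8*81 + 9888) = 13787/(-19664/3 + 648 + 9888) = 13787/(11944/3) = 13787*(3/11944) = 41361/11944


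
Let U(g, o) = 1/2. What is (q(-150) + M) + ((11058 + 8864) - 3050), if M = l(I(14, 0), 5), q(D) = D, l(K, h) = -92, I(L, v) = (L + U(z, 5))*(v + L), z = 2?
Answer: 16630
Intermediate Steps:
U(g, o) = ½
I(L, v) = (½ + L)*(L + v) (I(L, v) = (L + ½)*(v + L) = (½ + L)*(L + v))
M = -92
(q(-150) + M) + ((11058 + 8864) - 3050) = (-150 - 92) + ((11058 + 8864) - 3050) = -242 + (19922 - 3050) = -242 + 16872 = 16630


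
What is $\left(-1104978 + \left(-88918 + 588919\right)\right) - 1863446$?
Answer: $-2468423$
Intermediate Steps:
$\left(-1104978 + \left(-88918 + 588919\right)\right) - 1863446 = \left(-1104978 + 500001\right) - 1863446 = -604977 - 1863446 = -2468423$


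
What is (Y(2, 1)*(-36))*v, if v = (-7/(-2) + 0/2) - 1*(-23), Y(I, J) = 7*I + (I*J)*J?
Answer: -15264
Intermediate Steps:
Y(I, J) = 7*I + I*J**2
v = 53/2 (v = (-7*(-1/2) + 0*(1/2)) + 23 = (7/2 + 0) + 23 = 7/2 + 23 = 53/2 ≈ 26.500)
(Y(2, 1)*(-36))*v = ((2*(7 + 1**2))*(-36))*(53/2) = ((2*(7 + 1))*(-36))*(53/2) = ((2*8)*(-36))*(53/2) = (16*(-36))*(53/2) = -576*53/2 = -15264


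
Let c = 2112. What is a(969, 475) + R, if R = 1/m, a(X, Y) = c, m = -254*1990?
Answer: 1067531519/505460 ≈ 2112.0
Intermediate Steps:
m = -505460
a(X, Y) = 2112
R = -1/505460 (R = 1/(-505460) = -1/505460 ≈ -1.9784e-6)
a(969, 475) + R = 2112 - 1/505460 = 1067531519/505460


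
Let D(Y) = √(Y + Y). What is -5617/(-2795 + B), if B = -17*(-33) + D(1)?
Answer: 6274189/2495377 + 5617*√2/4990754 ≈ 2.5159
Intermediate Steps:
D(Y) = √2*√Y (D(Y) = √(2*Y) = √2*√Y)
B = 561 + √2 (B = -17*(-33) + √2*√1 = 561 + √2*1 = 561 + √2 ≈ 562.41)
-5617/(-2795 + B) = -5617/(-2795 + (561 + √2)) = -5617/(-2234 + √2)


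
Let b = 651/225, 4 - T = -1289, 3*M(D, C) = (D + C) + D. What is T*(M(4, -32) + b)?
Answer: -165073/25 ≈ -6602.9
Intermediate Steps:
M(D, C) = C/3 + 2*D/3 (M(D, C) = ((D + C) + D)/3 = ((C + D) + D)/3 = (C + 2*D)/3 = C/3 + 2*D/3)
T = 1293 (T = 4 - 1*(-1289) = 4 + 1289 = 1293)
b = 217/75 (b = 651*(1/225) = 217/75 ≈ 2.8933)
T*(M(4, -32) + b) = 1293*(((1/3)*(-32) + (2/3)*4) + 217/75) = 1293*((-32/3 + 8/3) + 217/75) = 1293*(-8 + 217/75) = 1293*(-383/75) = -165073/25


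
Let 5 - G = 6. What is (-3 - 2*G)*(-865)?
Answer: 865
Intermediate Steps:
G = -1 (G = 5 - 1*6 = 5 - 6 = -1)
(-3 - 2*G)*(-865) = (-3 - 2*(-1))*(-865) = (-3 + 2)*(-865) = -1*(-865) = 865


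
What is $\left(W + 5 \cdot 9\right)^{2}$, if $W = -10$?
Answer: $1225$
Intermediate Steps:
$\left(W + 5 \cdot 9\right)^{2} = \left(-10 + 5 \cdot 9\right)^{2} = \left(-10 + 45\right)^{2} = 35^{2} = 1225$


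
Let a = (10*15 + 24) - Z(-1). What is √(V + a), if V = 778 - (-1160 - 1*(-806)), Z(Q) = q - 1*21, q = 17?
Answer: √1310 ≈ 36.194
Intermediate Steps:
Z(Q) = -4 (Z(Q) = 17 - 1*21 = 17 - 21 = -4)
a = 178 (a = (10*15 + 24) - 1*(-4) = (150 + 24) + 4 = 174 + 4 = 178)
V = 1132 (V = 778 - (-1160 + 806) = 778 - 1*(-354) = 778 + 354 = 1132)
√(V + a) = √(1132 + 178) = √1310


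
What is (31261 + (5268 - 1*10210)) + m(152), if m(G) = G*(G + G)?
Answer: 72527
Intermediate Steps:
m(G) = 2*G² (m(G) = G*(2*G) = 2*G²)
(31261 + (5268 - 1*10210)) + m(152) = (31261 + (5268 - 1*10210)) + 2*152² = (31261 + (5268 - 10210)) + 2*23104 = (31261 - 4942) + 46208 = 26319 + 46208 = 72527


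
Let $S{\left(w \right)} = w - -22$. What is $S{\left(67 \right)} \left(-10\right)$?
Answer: $-890$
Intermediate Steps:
$S{\left(w \right)} = 22 + w$ ($S{\left(w \right)} = w + 22 = 22 + w$)
$S{\left(67 \right)} \left(-10\right) = \left(22 + 67\right) \left(-10\right) = 89 \left(-10\right) = -890$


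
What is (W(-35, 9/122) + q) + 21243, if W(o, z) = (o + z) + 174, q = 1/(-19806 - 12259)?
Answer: 83645175723/3911930 ≈ 21382.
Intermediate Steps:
q = -1/32065 (q = 1/(-32065) = -1/32065 ≈ -3.1187e-5)
W(o, z) = 174 + o + z
(W(-35, 9/122) + q) + 21243 = ((174 - 35 + 9/122) - 1/32065) + 21243 = (16967/122 - 1/32065) + 21243 = 544046733/3911930 + 21243 = 83645175723/3911930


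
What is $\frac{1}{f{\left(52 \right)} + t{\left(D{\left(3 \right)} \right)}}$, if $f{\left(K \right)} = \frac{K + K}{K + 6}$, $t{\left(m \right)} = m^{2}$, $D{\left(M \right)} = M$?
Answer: $\frac{29}{313} \approx 0.092652$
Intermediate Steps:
$f{\left(K \right)} = \frac{2 K}{6 + K}$
$\frac{1}{f{\left(52 \right)} + t{\left(D{\left(3 \right)} \right)}} = \frac{1}{2 \cdot 52 \frac{1}{6 + 52} + 3^{2}} = \frac{1}{2 \cdot 52 \cdot \frac{1}{58} + 9} = \frac{1}{\frac{52}{29} + 9} = \frac{1}{\frac{313}{29}} = \frac{29}{313}$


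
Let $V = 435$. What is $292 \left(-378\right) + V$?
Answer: $-109941$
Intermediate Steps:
$292 \left(-378\right) + V = 292 \left(-378\right) + 435 = -110376 + 435 = -109941$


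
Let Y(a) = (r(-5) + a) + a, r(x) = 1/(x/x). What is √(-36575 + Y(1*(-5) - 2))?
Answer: 2*I*√9147 ≈ 191.28*I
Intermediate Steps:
r(x) = 1 (r(x) = 1/1 = 1)
Y(a) = 1 + 2*a (Y(a) = (1 + a) + a = 1 + 2*a)
√(-36575 + Y(1*(-5) - 2)) = √(-36575 + (1 + 2*(1*(-5) - 2))) = √(-36575 + (1 + 2*(-5 - 2))) = √(-36575 + (1 + 2*(-7))) = √(-36575 + (1 - 14)) = √(-36575 - 13) = √(-36588) = 2*I*√9147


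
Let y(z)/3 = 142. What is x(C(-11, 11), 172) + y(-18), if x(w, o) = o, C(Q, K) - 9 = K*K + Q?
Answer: 598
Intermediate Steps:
C(Q, K) = 9 + Q + K² (C(Q, K) = 9 + (K*K + Q) = 9 + (K² + Q) = 9 + (Q + K²) = 9 + Q + K²)
y(z) = 426 (y(z) = 3*142 = 426)
x(C(-11, 11), 172) + y(-18) = 172 + 426 = 598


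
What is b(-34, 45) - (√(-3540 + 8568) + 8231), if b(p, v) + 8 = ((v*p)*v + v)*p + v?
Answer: 2331176 - 2*√1257 ≈ 2.3311e+6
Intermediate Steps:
b(p, v) = -8 + v + p*(v + p*v²) (b(p, v) = -8 + (((v*p)*v + v)*p + v) = -8 + (((p*v)*v + v)*p + v) = -8 + ((p*v² + v)*p + v) = -8 + ((v + p*v²)*p + v) = -8 + (p*(v + p*v²) + v) = -8 + (v + p*(v + p*v²)) = -8 + v + p*(v + p*v²))
b(-34, 45) - (√(-3540 + 8568) + 8231) = (-8 + 45 - 34*45 + (-34)²*45²) - (√(-3540 + 8568) + 8231) = (-8 + 45 - 1530 + 1156*2025) - (√5028 + 8231) = (-8 + 45 - 1530 + 2340900) - (2*√1257 + 8231) = 2339407 - (8231 + 2*√1257) = 2339407 + (-8231 - 2*√1257) = 2331176 - 2*√1257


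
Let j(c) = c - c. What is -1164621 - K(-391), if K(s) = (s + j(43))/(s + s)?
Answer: -2329243/2 ≈ -1.1646e+6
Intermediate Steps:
j(c) = 0
K(s) = 1/2 (K(s) = (s + 0)/(s + s) = s/((2*s)) = s*(1/(2*s)) = 1/2)
-1164621 - K(-391) = -1164621 - 1*1/2 = -1164621 - 1/2 = -2329243/2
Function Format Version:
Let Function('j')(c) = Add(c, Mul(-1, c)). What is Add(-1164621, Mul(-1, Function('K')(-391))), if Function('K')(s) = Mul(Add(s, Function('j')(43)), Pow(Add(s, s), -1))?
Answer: Rational(-2329243, 2) ≈ -1.1646e+6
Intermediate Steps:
Function('j')(c) = 0
Function('K')(s) = Rational(1, 2) (Function('K')(s) = Mul(Add(s, 0), Pow(Add(s, s), -1)) = Mul(s, Pow(Mul(2, s), -1)) = Mul(s, Mul(Rational(1, 2), Pow(s, -1))) = Rational(1, 2))
Add(-1164621, Mul(-1, Function('K')(-391))) = Add(-1164621, Mul(-1, Rational(1, 2))) = Add(-1164621, Rational(-1, 2)) = Rational(-2329243, 2)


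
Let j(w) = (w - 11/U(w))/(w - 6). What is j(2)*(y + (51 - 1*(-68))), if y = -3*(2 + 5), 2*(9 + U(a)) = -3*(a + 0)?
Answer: -1715/24 ≈ -71.458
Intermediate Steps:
U(a) = -9 - 3*a/2 (U(a) = -9 + (-3*(a + 0))/2 = -9 + (-3*a)/2 = -9 - 3*a/2)
j(w) = (w - 11/(-9 - 3*w/2))/(-6 + w) (j(w) = (w - 11/(-9 - 3*w/2))/(w - 6) = (w - 11/(-9 - 3*w/2))/(-6 + w))
y = -21 (y = -3*7 = -21)
j(2)*(y + (51 - 1*(-68))) = ((22/3 + 2*(6 + 2))/((-6 + 2)*(6 + 2)))*(-21 + (51 - 1*(-68))) = ((22/3 + 2*8)/(-4*8))*(-21 + (51 + 68)) = (-¼*⅛*(22/3 + 16))*(-21 + 119) = -¼*⅛*70/3*98 = -35/48*98 = -1715/24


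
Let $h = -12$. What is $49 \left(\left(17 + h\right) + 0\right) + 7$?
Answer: $252$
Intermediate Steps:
$49 \left(\left(17 + h\right) + 0\right) + 7 = 49 \left(\left(17 - 12\right) + 0\right) + 7 = 49 \left(5 + 0\right) + 7 = 49 \cdot 5 + 7 = 245 + 7 = 252$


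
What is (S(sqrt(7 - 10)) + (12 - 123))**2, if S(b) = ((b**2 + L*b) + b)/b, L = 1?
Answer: (-109 + I*sqrt(3))**2 ≈ 11878.0 - 377.59*I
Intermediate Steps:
S(b) = (b**2 + 2*b)/b (S(b) = ((b**2 + 1*b) + b)/b = ((b**2 + b) + b)/b = ((b + b**2) + b)/b = (b**2 + 2*b)/b)
(S(sqrt(7 - 10)) + (12 - 123))**2 = ((2 + sqrt(7 - 10)) + (12 - 123))**2 = ((2 + sqrt(-3)) - 111)**2 = ((2 + I*sqrt(3)) - 111)**2 = (-109 + I*sqrt(3))**2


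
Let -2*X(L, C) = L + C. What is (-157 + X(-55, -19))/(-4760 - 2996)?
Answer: 30/1939 ≈ 0.015472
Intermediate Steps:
X(L, C) = -C/2 - L/2 (X(L, C) = -(L + C)/2 = -(C + L)/2 = -C/2 - L/2)
(-157 + X(-55, -19))/(-4760 - 2996) = (-157 + (-½*(-19) - ½*(-55)))/(-4760 - 2996) = (-157 + (19/2 + 55/2))/(-7756) = (-157 + 37)*(-1/7756) = -120*(-1/7756) = 30/1939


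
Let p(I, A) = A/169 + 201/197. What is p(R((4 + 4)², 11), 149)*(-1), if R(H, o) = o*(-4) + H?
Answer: -63322/33293 ≈ -1.9020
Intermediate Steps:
R(H, o) = H - 4*o (R(H, o) = -4*o + H = H - 4*o)
p(I, A) = 201/197 + A/169 (p(I, A) = A*(1/169) + 201*(1/197) = A/169 + 201/197 = 201/197 + A/169)
p(R((4 + 4)², 11), 149)*(-1) = (201/197 + (1/169)*149)*(-1) = (201/197 + 149/169)*(-1) = (63322/33293)*(-1) = -63322/33293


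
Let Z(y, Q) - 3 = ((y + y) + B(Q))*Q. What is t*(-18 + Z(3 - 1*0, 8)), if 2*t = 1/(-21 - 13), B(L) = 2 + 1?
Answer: -57/68 ≈ -0.83823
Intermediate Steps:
B(L) = 3
Z(y, Q) = 3 + Q*(3 + 2*y) (Z(y, Q) = 3 + ((y + y) + 3)*Q = 3 + (2*y + 3)*Q = 3 + (3 + 2*y)*Q = 3 + Q*(3 + 2*y))
t = -1/68 (t = 1/(2*(-21 - 13)) = (½)/(-34) = (½)*(-1/34) = -1/68 ≈ -0.014706)
t*(-18 + Z(3 - 1*0, 8)) = -(-18 + (3 + 3*8 + 2*8*(3 - 1*0)))/68 = -(-18 + (3 + 24 + 2*8*(3 + 0)))/68 = -(-18 + (3 + 24 + 2*8*3))/68 = -(-18 + (3 + 24 + 48))/68 = -(-18 + 75)/68 = -1/68*57 = -57/68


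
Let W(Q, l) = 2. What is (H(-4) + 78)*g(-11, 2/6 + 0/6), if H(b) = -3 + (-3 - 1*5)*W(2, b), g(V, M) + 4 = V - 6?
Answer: -1239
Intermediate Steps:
g(V, M) = -10 + V (g(V, M) = -4 + (V - 6) = -4 + (-6 + V) = -10 + V)
H(b) = -19 (H(b) = -3 + (-3 - 1*5)*2 = -3 + (-3 - 5)*2 = -3 - 8*2 = -3 - 16 = -19)
(H(-4) + 78)*g(-11, 2/6 + 0/6) = (-19 + 78)*(-10 - 11) = 59*(-21) = -1239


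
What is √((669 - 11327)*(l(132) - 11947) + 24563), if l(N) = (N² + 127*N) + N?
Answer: I*√238426871 ≈ 15441.0*I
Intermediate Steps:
l(N) = N² + 128*N
√((669 - 11327)*(l(132) - 11947) + 24563) = √((669 - 11327)*(132*(128 + 132) - 11947) + 24563) = √(-10658*(132*260 - 11947) + 24563) = √(-10658*(34320 - 11947) + 24563) = √(-10658*22373 + 24563) = √(-238451434 + 24563) = √(-238426871) = I*√238426871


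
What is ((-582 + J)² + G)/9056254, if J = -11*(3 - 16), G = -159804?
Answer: 32917/9056254 ≈ 0.0036347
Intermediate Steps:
J = 143 (J = -11*(-13) = 143)
((-582 + J)² + G)/9056254 = ((-582 + 143)² - 159804)/9056254 = ((-439)² - 159804)*(1/9056254) = (192721 - 159804)*(1/9056254) = 32917*(1/9056254) = 32917/9056254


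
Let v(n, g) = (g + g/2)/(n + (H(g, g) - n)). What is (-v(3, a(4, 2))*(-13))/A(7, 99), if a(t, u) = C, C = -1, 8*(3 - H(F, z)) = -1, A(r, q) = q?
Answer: -52/825 ≈ -0.063030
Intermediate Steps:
H(F, z) = 25/8 (H(F, z) = 3 - ⅛*(-1) = 3 + ⅛ = 25/8)
a(t, u) = -1
v(n, g) = 12*g/25 (v(n, g) = (g + g/2)/(n + (25/8 - n)) = (g + g*(½))/(25/8) = (g + g/2)*(8/25) = (3*g/2)*(8/25) = 12*g/25)
(-v(3, a(4, 2))*(-13))/A(7, 99) = (-12*(-1)/25*(-13))/99 = (-1*(-12/25)*(-13))*(1/99) = ((12/25)*(-13))*(1/99) = -156/25*1/99 = -52/825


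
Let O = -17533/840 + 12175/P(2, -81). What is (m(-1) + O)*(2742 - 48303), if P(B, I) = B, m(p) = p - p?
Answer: -77392450829/280 ≈ -2.7640e+8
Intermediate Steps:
m(p) = 0
O = 5095967/840 (O = -17533/840 + 12175/2 = 5095967/840 ≈ 6066.6)
(m(-1) + O)*(2742 - 48303) = (0 + 5095967/840)*(2742 - 48303) = (5095967/840)*(-45561) = -77392450829/280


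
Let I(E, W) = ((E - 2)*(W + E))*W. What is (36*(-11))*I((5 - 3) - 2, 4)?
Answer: 12672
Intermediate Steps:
I(E, W) = W*(-2 + E)*(E + W) (I(E, W) = ((-2 + E)*(E + W))*W = W*(-2 + E)*(E + W))
(36*(-11))*I((5 - 3) - 2, 4) = (36*(-11))*(4*(((5 - 3) - 2)² - 2*((5 - 3) - 2) - 2*4 + ((5 - 3) - 2)*4)) = -1584*((2 - 2)² - 2*(2 - 2) - 8 + (2 - 2)*4) = -1584*(0² - 2*0 - 8 + 0*4) = -1584*(0 + 0 - 8 + 0) = -1584*(-8) = -396*(-32) = 12672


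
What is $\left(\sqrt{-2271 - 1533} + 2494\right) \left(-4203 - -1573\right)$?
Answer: $-6559220 - 5260 i \sqrt{951} \approx -6.5592 \cdot 10^{6} - 1.6221 \cdot 10^{5} i$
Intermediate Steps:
$\left(\sqrt{-2271 - 1533} + 2494\right) \left(-4203 - -1573\right) = \left(\sqrt{-3804} + 2494\right) \left(-4203 + 1573\right) = \left(2 i \sqrt{951} + 2494\right) \left(-2630\right) = \left(2494 + 2 i \sqrt{951}\right) \left(-2630\right) = -6559220 - 5260 i \sqrt{951}$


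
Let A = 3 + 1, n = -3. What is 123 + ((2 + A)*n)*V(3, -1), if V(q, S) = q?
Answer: 69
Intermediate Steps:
A = 4
123 + ((2 + A)*n)*V(3, -1) = 123 + ((2 + 4)*(-3))*3 = 123 + (6*(-3))*3 = 123 - 18*3 = 123 - 54 = 69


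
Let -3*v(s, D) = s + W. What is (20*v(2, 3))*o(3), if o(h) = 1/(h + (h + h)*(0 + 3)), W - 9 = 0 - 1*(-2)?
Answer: -260/63 ≈ -4.1270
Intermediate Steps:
W = 11 (W = 9 + (0 - 1*(-2)) = 9 + (0 + 2) = 9 + 2 = 11)
o(h) = 1/(7*h) (o(h) = 1/(h + (2*h)*3) = 1/(h + 6*h) = 1/(7*h))
v(s, D) = -11/3 - s/3 (v(s, D) = -(s + 11)/3 = -(11 + s)/3 = -11/3 - s/3)
(20*v(2, 3))*o(3) = (20*(-11/3 - 1/3*2))*((1/7)/3) = (20*(-11/3 - 2/3))*((1/7)*(1/3)) = (20*(-13/3))*(1/21) = -260/3*1/21 = -260/63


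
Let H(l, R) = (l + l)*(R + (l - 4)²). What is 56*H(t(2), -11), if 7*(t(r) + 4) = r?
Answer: -988832/49 ≈ -20180.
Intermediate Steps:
t(r) = -4 + r/7
H(l, R) = 2*l*(R + (-4 + l)²) (H(l, R) = (2*l)*(R + (-4 + l)²) = 2*l*(R + (-4 + l)²))
56*H(t(2), -11) = 56*(2*(-4 + (⅐)*2)*(-11 + (-4 + (-4 + (⅐)*2))²)) = 56*(2*(-4 + 2/7)*(-11 + (-4 + (-4 + 2/7))²)) = 56*(2*(-26/7)*(-11 + (-4 - 26/7)²)) = 56*(2*(-26/7)*(-11 + (-54/7)²)) = 56*(2*(-26/7)*(-11 + 2916/49)) = 56*(2*(-26/7)*(2377/49)) = 56*(-123604/343) = -988832/49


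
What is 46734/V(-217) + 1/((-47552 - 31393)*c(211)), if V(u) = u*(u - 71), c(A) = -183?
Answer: 37509062377/50159758320 ≈ 0.74779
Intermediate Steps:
V(u) = u*(-71 + u)
46734/V(-217) + 1/((-47552 - 31393)*c(211)) = 46734/((-217*(-71 - 217))) + 1/(-47552 - 31393*(-183)) = 46734/((-217*(-288))) - 1/183/(-78945) = 46734/62496 - 1/78945*(-1/183) = 46734*(1/62496) + 1/14446935 = 7789/10416 + 1/14446935 = 37509062377/50159758320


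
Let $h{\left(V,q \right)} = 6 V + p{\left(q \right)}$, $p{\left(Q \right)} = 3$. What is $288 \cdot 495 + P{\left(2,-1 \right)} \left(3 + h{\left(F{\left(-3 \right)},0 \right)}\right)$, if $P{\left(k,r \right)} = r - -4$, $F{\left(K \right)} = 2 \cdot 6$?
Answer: $142794$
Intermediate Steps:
$F{\left(K \right)} = 12$
$P{\left(k,r \right)} = 4 + r$ ($P{\left(k,r \right)} = r + 4 = 4 + r$)
$h{\left(V,q \right)} = 3 + 6 V$ ($h{\left(V,q \right)} = 6 V + 3 = 3 + 6 V$)
$288 \cdot 495 + P{\left(2,-1 \right)} \left(3 + h{\left(F{\left(-3 \right)},0 \right)}\right) = 288 \cdot 495 + \left(4 - 1\right) \left(3 + \left(3 + 6 \cdot 12\right)\right) = 142560 + 3 \left(3 + \left(3 + 72\right)\right) = 142560 + 3 \left(3 + 75\right) = 142560 + 3 \cdot 78 = 142560 + 234 = 142794$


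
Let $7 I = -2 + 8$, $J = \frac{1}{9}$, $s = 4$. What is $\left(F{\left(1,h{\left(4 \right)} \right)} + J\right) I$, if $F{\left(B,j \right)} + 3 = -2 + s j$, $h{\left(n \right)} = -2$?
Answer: $- \frac{232}{21} \approx -11.048$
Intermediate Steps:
$F{\left(B,j \right)} = -5 + 4 j$ ($F{\left(B,j \right)} = -3 + \left(-2 + 4 j\right) = -5 + 4 j$)
$J = \frac{1}{9} \approx 0.11111$
$I = \frac{6}{7}$ ($I = \frac{-2 + 8}{7} = \frac{1}{7} \cdot 6 = \frac{6}{7} \approx 0.85714$)
$\left(F{\left(1,h{\left(4 \right)} \right)} + J\right) I = \left(\left(-5 + 4 \left(-2\right)\right) + \frac{1}{9}\right) \frac{6}{7} = \left(\left(-5 - 8\right) + \frac{1}{9}\right) \frac{6}{7} = \left(-13 + \frac{1}{9}\right) \frac{6}{7} = \left(- \frac{116}{9}\right) \frac{6}{7} = - \frac{232}{21}$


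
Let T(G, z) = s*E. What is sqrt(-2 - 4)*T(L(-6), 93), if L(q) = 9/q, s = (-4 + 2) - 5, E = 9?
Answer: -63*I*sqrt(6) ≈ -154.32*I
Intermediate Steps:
s = -7 (s = -2 - 5 = -7)
T(G, z) = -63 (T(G, z) = -7*9 = -63)
sqrt(-2 - 4)*T(L(-6), 93) = sqrt(-2 - 4)*(-63) = sqrt(-6)*(-63) = (I*sqrt(6))*(-63) = -63*I*sqrt(6)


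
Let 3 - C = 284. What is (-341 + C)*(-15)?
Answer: 9330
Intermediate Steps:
C = -281 (C = 3 - 1*284 = 3 - 284 = -281)
(-341 + C)*(-15) = (-341 - 281)*(-15) = -622*(-15) = 9330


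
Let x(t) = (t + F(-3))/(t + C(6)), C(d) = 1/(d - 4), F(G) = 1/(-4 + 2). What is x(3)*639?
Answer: 3195/7 ≈ 456.43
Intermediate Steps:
F(G) = -1/2 (F(G) = 1/(-2) = -1/2)
C(d) = 1/(-4 + d)
x(t) = (-1/2 + t)/(1/2 + t) (x(t) = (t - 1/2)/(t + 1/(-4 + 6)) = (-1/2 + t)/(t + 1/2) = (-1/2 + t)/(1/2 + t))
x(3)*639 = ((-1 + 2*3)/(1 + 2*3))*639 = ((-1 + 6)/(1 + 6))*639 = (5/7)*639 = 3195/7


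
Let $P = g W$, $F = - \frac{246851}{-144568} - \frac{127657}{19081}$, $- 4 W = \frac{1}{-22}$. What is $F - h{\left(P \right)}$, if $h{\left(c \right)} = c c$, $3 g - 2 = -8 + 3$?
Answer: $- \frac{13305459553911}{2670229943744} \approx -4.9829$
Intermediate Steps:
$g = -1$ ($g = \frac{2}{3} + \frac{-8 + 3}{3} = \frac{2}{3} + \frac{1}{3} \left(-5\right) = \frac{2}{3} - \frac{5}{3} = -1$)
$W = \frac{1}{88}$ ($W = - \frac{1}{4 \left(-22\right)} = \left(- \frac{1}{4}\right) \left(- \frac{1}{22}\right) = \frac{1}{88} \approx 0.011364$)
$F = - \frac{13744953245}{2758502008}$ ($F = \left(-246851\right) \left(- \frac{1}{144568}\right) - \frac{127657}{19081} = \frac{246851}{144568} - \frac{127657}{19081} = - \frac{13744953245}{2758502008} \approx -4.9828$)
$P = - \frac{1}{88}$ ($P = \left(-1\right) \frac{1}{88} = - \frac{1}{88} \approx -0.011364$)
$h{\left(c \right)} = c^{2}$
$F - h{\left(P \right)} = - \frac{13744953245}{2758502008} - \left(- \frac{1}{88}\right)^{2} = - \frac{13744953245}{2758502008} - \frac{1}{7744} = - \frac{13305459553911}{2670229943744}$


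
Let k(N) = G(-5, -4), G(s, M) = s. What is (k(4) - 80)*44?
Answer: -3740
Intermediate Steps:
k(N) = -5
(k(4) - 80)*44 = (-5 - 80)*44 = -85*44 = -3740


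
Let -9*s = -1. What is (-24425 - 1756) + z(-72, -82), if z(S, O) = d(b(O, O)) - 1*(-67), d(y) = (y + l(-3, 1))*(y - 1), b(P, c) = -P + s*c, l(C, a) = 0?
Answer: -1690802/81 ≈ -20874.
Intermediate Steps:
s = ⅑ (s = -⅑*(-1) = ⅑ ≈ 0.11111)
b(P, c) = -P + c/9
d(y) = y*(-1 + y) (d(y) = (y + 0)*(y - 1) = y*(-1 + y))
z(S, O) = 67 - 8*O*(-1 - 8*O/9)/9 (z(S, O) = (-O + O/9)*(-1 + (-O + O/9)) - 1*(-67) = (-8*O/9)*(-1 - 8*O/9) + 67 = -8*O*(-1 - 8*O/9)/9 + 67 = 67 - 8*O*(-1 - 8*O/9)/9)
(-24425 - 1756) + z(-72, -82) = (-24425 - 1756) + (67 + (8/9)*(-82) + (64/81)*(-82)²) = -26181 + (67 - 656/9 + (64/81)*6724) = -26181 + (67 - 656/9 + 430336/81) = -26181 + 429859/81 = -1690802/81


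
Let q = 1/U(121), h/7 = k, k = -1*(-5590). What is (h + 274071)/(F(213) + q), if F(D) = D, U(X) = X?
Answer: 5413903/3682 ≈ 1470.4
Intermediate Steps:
k = 5590
h = 39130 (h = 7*5590 = 39130)
q = 1/121 ≈ 0.0082645
(h + 274071)/(F(213) + q) = (39130 + 274071)/(213 + 1/121) = 313201/(25774/121) = 313201*(121/25774) = 5413903/3682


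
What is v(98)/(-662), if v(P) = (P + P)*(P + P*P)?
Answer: -950796/331 ≈ -2872.5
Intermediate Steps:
v(P) = 2*P*(P + P²) (v(P) = (2*P)*(P + P²) = 2*P*(P + P²))
v(98)/(-662) = (2*98²*(1 + 98))/(-662) = (2*9604*99)*(-1/662) = 1901592*(-1/662) = -950796/331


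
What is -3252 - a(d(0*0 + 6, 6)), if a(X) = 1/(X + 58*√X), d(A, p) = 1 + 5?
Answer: -10920215/3358 - 29*√6/10074 ≈ -3252.0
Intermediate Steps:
d(A, p) = 6
-3252 - a(d(0*0 + 6, 6)) = -3252 - 1/(6 + 58*√6)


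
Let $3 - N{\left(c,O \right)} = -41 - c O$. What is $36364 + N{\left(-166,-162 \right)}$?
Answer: $63300$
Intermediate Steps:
$N{\left(c,O \right)} = 44 + O c$ ($N{\left(c,O \right)} = 3 - \left(-41 - c O\right) = 3 - \left(-41 - O c\right) = 3 + \left(41 + O c\right) = 44 + O c$)
$36364 + N{\left(-166,-162 \right)} = 36364 + \left(44 - -26892\right) = 36364 + \left(44 + 26892\right) = 36364 + 26936 = 63300$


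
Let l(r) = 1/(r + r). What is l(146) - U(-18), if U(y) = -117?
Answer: 34165/292 ≈ 117.00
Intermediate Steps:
l(r) = 1/(2*r)
l(146) - U(-18) = (½)/146 - 1*(-117) = (½)*(1/146) + 117 = 1/292 + 117 = 34165/292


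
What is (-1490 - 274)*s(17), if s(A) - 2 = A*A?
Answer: -513324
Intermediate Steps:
s(A) = 2 + A² (s(A) = 2 + A*A = 2 + A²)
(-1490 - 274)*s(17) = (-1490 - 274)*(2 + 17²) = -1764*(2 + 289) = -1764*291 = -513324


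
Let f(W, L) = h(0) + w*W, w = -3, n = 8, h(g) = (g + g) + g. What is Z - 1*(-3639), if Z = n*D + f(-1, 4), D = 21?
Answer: 3810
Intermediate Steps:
h(g) = 3*g (h(g) = 2*g + g = 3*g)
f(W, L) = -3*W (f(W, L) = 3*0 - 3*W = 0 - 3*W = -3*W)
Z = 171 (Z = 8*21 - 3*(-1) = 168 + 3 = 171)
Z - 1*(-3639) = 171 - 1*(-3639) = 171 + 3639 = 3810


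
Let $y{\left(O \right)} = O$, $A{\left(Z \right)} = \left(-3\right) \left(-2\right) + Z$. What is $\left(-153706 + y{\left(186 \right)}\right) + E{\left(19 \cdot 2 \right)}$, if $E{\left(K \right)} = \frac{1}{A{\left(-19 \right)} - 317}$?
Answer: $- \frac{50661601}{330} \approx -1.5352 \cdot 10^{5}$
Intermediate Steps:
$A{\left(Z \right)} = 6 + Z$
$E{\left(K \right)} = - \frac{1}{330}$ ($E{\left(K \right)} = \frac{1}{\left(6 - 19\right) - 317} = \frac{1}{-13 - 317} = \frac{1}{-330} = - \frac{1}{330}$)
$\left(-153706 + y{\left(186 \right)}\right) + E{\left(19 \cdot 2 \right)} = \left(-153706 + 186\right) - \frac{1}{330} = -153520 - \frac{1}{330} = - \frac{50661601}{330}$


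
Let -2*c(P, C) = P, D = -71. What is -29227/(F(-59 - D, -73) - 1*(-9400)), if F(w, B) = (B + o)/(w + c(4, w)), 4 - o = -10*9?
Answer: -292270/94021 ≈ -3.1086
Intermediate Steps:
c(P, C) = -P/2
o = 94 (o = 4 - (-10)*9 = 4 - 1*(-90) = 4 + 90 = 94)
F(w, B) = (94 + B)/(-2 + w) (F(w, B) = (B + 94)/(w - 1/2*4) = (94 + B)/(w - 2) = (94 + B)/(-2 + w))
-29227/(F(-59 - D, -73) - 1*(-9400)) = -29227/((94 - 73)/(-2 + (-59 - 1*(-71))) - 1*(-9400)) = -29227/(21/(-2 + (-59 + 71)) + 9400) = -29227/(21/(-2 + 12) + 9400) = -29227/(21/10 + 9400) = -29227/94021/10 = -29227*10/94021 = -292270/94021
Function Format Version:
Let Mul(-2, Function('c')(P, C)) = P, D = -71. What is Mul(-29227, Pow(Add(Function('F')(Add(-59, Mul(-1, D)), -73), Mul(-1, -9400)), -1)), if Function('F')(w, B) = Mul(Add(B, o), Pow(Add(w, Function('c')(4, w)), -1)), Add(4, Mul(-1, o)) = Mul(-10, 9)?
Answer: Rational(-292270, 94021) ≈ -3.1086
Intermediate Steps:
Function('c')(P, C) = Mul(Rational(-1, 2), P)
o = 94 (o = Add(4, Mul(-1, Mul(-10, 9))) = Add(4, Mul(-1, -90)) = Add(4, 90) = 94)
Function('F')(w, B) = Mul(Pow(Add(-2, w), -1), Add(94, B)) (Function('F')(w, B) = Mul(Add(B, 94), Pow(Add(w, Mul(Rational(-1, 2), 4)), -1)) = Mul(Add(94, B), Pow(Add(w, -2), -1)) = Mul(Add(94, B), Pow(Add(-2, w), -1)) = Mul(Pow(Add(-2, w), -1), Add(94, B)))
Mul(-29227, Pow(Add(Function('F')(Add(-59, Mul(-1, D)), -73), Mul(-1, -9400)), -1)) = Mul(-29227, Pow(Add(Mul(Pow(Add(-2, Add(-59, Mul(-1, -71))), -1), Add(94, -73)), Mul(-1, -9400)), -1)) = Mul(-29227, Pow(Add(Mul(Pow(Add(-2, Add(-59, 71)), -1), 21), 9400), -1)) = Mul(-29227, Pow(Add(Mul(Pow(Add(-2, 12), -1), 21), 9400), -1)) = Mul(-29227, Pow(Add(Mul(Pow(10, -1), 21), 9400), -1)) = Mul(-29227, Pow(Add(Mul(Rational(1, 10), 21), 9400), -1)) = Mul(-29227, Pow(Add(Rational(21, 10), 9400), -1)) = Mul(-29227, Pow(Rational(94021, 10), -1)) = Mul(-29227, Rational(10, 94021)) = Rational(-292270, 94021)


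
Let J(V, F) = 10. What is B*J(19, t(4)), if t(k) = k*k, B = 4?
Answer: 40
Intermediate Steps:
t(k) = k²
B*J(19, t(4)) = 4*10 = 40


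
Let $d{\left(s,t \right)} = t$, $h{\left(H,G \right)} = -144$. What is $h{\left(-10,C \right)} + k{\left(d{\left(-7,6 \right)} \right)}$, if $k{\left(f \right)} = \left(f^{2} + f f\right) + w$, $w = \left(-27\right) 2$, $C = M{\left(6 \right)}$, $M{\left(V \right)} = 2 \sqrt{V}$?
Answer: $-126$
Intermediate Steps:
$C = 2 \sqrt{6} \approx 4.899$
$w = -54$
$k{\left(f \right)} = -54 + 2 f^{2}$ ($k{\left(f \right)} = \left(f^{2} + f f\right) - 54 = \left(f^{2} + f^{2}\right) - 54 = 2 f^{2} - 54 = -54 + 2 f^{2}$)
$h{\left(-10,C \right)} + k{\left(d{\left(-7,6 \right)} \right)} = -144 - \left(54 - 2 \cdot 6^{2}\right) = -144 + \left(-54 + 2 \cdot 36\right) = -144 + \left(-54 + 72\right) = -144 + 18 = -126$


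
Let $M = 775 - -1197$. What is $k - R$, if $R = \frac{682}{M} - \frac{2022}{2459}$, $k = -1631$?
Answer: $- \frac{3953325021}{2424574} \approx -1630.5$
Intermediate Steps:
$M = 1972$ ($M = 775 + 1197 = 1972$)
$R = - \frac{1155173}{2424574}$ ($R = \frac{682}{1972} - \frac{2022}{2459} = 682 \cdot \frac{1}{1972} - \frac{2022}{2459} = \frac{341}{986} - \frac{2022}{2459} = - \frac{1155173}{2424574} \approx -0.47644$)
$k - R = -1631 - - \frac{1155173}{2424574} = -1631 + \frac{1155173}{2424574} = - \frac{3953325021}{2424574}$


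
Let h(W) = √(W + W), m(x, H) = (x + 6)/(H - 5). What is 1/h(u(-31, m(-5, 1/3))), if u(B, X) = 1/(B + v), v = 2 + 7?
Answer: -I*√11 ≈ -3.3166*I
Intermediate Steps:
v = 9
m(x, H) = (6 + x)/(-5 + H)
u(B, X) = 1/(9 + B) (u(B, X) = 1/(B + 9) = 1/(9 + B))
h(W) = √2*√W (h(W) = √(2*W) = √2*√W)
1/h(u(-31, m(-5, 1/3))) = 1/(√2*√(1/(9 - 31))) = 1/(√2*√(1/(-22))) = 1/(√2*√(-1/22)) = 1/(√2*(I*√22/22)) = 1/(I*√11/11) = -I*√11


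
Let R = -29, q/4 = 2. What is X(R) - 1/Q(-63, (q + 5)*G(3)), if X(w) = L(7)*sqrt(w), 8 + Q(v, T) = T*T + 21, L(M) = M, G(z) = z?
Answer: -1/1534 + 7*I*sqrt(29) ≈ -0.00065189 + 37.696*I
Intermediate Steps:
q = 8 (q = 4*2 = 8)
Q(v, T) = 13 + T**2 (Q(v, T) = -8 + (T*T + 21) = -8 + (T**2 + 21) = -8 + (21 + T**2) = 13 + T**2)
X(w) = 7*sqrt(w)
X(R) - 1/Q(-63, (q + 5)*G(3)) = 7*sqrt(-29) - 1/(13 + ((8 + 5)*3)**2) = 7*(I*sqrt(29)) - 1/(13 + (13*3)**2) = 7*I*sqrt(29) - 1/(13 + 39**2) = 7*I*sqrt(29) - 1/(13 + 1521) = 7*I*sqrt(29) - 1/1534 = -1/1534 + 7*I*sqrt(29)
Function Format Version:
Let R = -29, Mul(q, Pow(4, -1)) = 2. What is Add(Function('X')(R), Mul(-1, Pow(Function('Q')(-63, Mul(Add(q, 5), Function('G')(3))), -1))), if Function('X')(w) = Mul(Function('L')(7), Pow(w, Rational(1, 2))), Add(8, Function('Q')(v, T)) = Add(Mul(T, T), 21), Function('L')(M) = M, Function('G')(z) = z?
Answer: Add(Rational(-1, 1534), Mul(7, I, Pow(29, Rational(1, 2)))) ≈ Add(-0.00065189, Mul(37.696, I))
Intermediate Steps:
q = 8 (q = Mul(4, 2) = 8)
Function('Q')(v, T) = Add(13, Pow(T, 2)) (Function('Q')(v, T) = Add(-8, Add(Mul(T, T), 21)) = Add(-8, Add(Pow(T, 2), 21)) = Add(-8, Add(21, Pow(T, 2))) = Add(13, Pow(T, 2)))
Function('X')(w) = Mul(7, Pow(w, Rational(1, 2)))
Add(Function('X')(R), Mul(-1, Pow(Function('Q')(-63, Mul(Add(q, 5), Function('G')(3))), -1))) = Add(Mul(7, Pow(-29, Rational(1, 2))), Mul(-1, Pow(Add(13, Pow(Mul(Add(8, 5), 3), 2)), -1))) = Add(Mul(7, Mul(I, Pow(29, Rational(1, 2)))), Mul(-1, Pow(Add(13, Pow(Mul(13, 3), 2)), -1))) = Add(Mul(7, I, Pow(29, Rational(1, 2))), Mul(-1, Pow(Add(13, Pow(39, 2)), -1))) = Add(Mul(7, I, Pow(29, Rational(1, 2))), Mul(-1, Pow(Add(13, 1521), -1))) = Add(Mul(7, I, Pow(29, Rational(1, 2))), Mul(-1, Pow(1534, -1))) = Add(Mul(7, I, Pow(29, Rational(1, 2))), Mul(-1, Rational(1, 1534))) = Add(Mul(7, I, Pow(29, Rational(1, 2))), Rational(-1, 1534)) = Add(Rational(-1, 1534), Mul(7, I, Pow(29, Rational(1, 2))))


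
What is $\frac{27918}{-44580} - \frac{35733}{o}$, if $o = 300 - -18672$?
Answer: $- \frac{58962151}{23493660} \approx -2.5097$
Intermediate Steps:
$o = 18972$ ($o = 300 + 18672 = 18972$)
$\frac{27918}{-44580} - \frac{35733}{o} = \frac{27918}{-44580} - \frac{35733}{18972} = 27918 \left(- \frac{1}{44580}\right) - \frac{11911}{6324} = - \frac{4653}{7430} - \frac{11911}{6324} = - \frac{58962151}{23493660}$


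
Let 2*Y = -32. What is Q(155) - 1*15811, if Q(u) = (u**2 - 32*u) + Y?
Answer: 3238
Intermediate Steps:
Y = -16 (Y = (1/2)*(-32) = -16)
Q(u) = -16 + u**2 - 32*u (Q(u) = (u**2 - 32*u) - 16 = -16 + u**2 - 32*u)
Q(155) - 1*15811 = (-16 + 155**2 - 32*155) - 1*15811 = (-16 + 24025 - 4960) - 15811 = 19049 - 15811 = 3238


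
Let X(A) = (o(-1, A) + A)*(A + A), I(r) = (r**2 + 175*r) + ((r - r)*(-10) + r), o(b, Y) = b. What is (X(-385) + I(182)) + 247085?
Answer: 609461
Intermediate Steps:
I(r) = r**2 + 176*r (I(r) = (r**2 + 175*r) + (0*(-10) + r) = (r**2 + 175*r) + (0 + r) = (r**2 + 175*r) + r = r**2 + 176*r)
X(A) = 2*A*(-1 + A) (X(A) = (-1 + A)*(A + A) = (-1 + A)*(2*A) = 2*A*(-1 + A))
(X(-385) + I(182)) + 247085 = (2*(-385)*(-1 - 385) + 182*(176 + 182)) + 247085 = (2*(-385)*(-386) + 182*358) + 247085 = (297220 + 65156) + 247085 = 362376 + 247085 = 609461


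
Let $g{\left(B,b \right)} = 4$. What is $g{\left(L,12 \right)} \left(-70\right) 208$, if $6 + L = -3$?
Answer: $-58240$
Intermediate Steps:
$L = -9$ ($L = -6 - 3 = -9$)
$g{\left(L,12 \right)} \left(-70\right) 208 = 4 \left(-70\right) 208 = \left(-280\right) 208 = -58240$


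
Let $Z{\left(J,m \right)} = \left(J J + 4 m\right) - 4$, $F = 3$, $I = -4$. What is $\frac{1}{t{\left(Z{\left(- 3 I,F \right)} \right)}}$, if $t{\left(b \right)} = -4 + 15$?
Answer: $\frac{1}{11} \approx 0.090909$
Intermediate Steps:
$Z{\left(J,m \right)} = -4 + J^{2} + 4 m$ ($Z{\left(J,m \right)} = \left(J^{2} + 4 m\right) - 4 = -4 + J^{2} + 4 m$)
$t{\left(b \right)} = 11$
$\frac{1}{t{\left(Z{\left(- 3 I,F \right)} \right)}} = \frac{1}{11}$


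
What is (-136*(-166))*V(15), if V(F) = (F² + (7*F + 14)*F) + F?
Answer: 45716400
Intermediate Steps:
V(F) = F + F² + F*(14 + 7*F) (V(F) = (F² + (14 + 7*F)*F) + F = (F² + F*(14 + 7*F)) + F = F + F² + F*(14 + 7*F))
(-136*(-166))*V(15) = (-136*(-166))*(15*(15 + 8*15)) = 22576*(15*(15 + 120)) = 22576*(15*135) = 22576*2025 = 45716400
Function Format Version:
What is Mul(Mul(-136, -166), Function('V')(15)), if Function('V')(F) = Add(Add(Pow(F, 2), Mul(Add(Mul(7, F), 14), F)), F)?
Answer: 45716400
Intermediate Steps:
Function('V')(F) = Add(F, Pow(F, 2), Mul(F, Add(14, Mul(7, F)))) (Function('V')(F) = Add(Add(Pow(F, 2), Mul(Add(14, Mul(7, F)), F)), F) = Add(Add(Pow(F, 2), Mul(F, Add(14, Mul(7, F)))), F) = Add(F, Pow(F, 2), Mul(F, Add(14, Mul(7, F)))))
Mul(Mul(-136, -166), Function('V')(15)) = Mul(Mul(-136, -166), Mul(15, Add(15, Mul(8, 15)))) = Mul(22576, Mul(15, Add(15, 120))) = Mul(22576, Mul(15, 135)) = Mul(22576, 2025) = 45716400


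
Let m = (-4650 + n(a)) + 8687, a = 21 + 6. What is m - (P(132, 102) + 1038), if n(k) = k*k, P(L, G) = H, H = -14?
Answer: 3742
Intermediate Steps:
a = 27
P(L, G) = -14
n(k) = k**2
m = 4766 (m = (-4650 + 27**2) + 8687 = (-4650 + 729) + 8687 = -3921 + 8687 = 4766)
m - (P(132, 102) + 1038) = 4766 - (-14 + 1038) = 4766 - 1*1024 = 4766 - 1024 = 3742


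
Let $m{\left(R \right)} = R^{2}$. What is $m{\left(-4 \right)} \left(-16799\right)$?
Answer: $-268784$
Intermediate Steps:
$m{\left(-4 \right)} \left(-16799\right) = \left(-4\right)^{2} \left(-16799\right) = 16 \left(-16799\right) = -268784$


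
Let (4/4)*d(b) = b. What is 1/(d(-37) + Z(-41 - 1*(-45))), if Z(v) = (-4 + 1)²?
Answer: -1/28 ≈ -0.035714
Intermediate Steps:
d(b) = b
Z(v) = 9 (Z(v) = (-3)² = 9)
1/(d(-37) + Z(-41 - 1*(-45))) = 1/(-37 + 9) = 1/(-28) = -1/28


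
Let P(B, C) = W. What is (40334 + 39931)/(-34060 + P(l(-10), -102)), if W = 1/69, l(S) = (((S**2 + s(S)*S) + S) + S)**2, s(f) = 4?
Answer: -5538285/2350139 ≈ -2.3566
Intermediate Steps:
l(S) = (S**2 + 6*S)**2 (l(S) = (((S**2 + 4*S) + S) + S)**2 = ((S**2 + 5*S) + S)**2 = (S**2 + 6*S)**2)
W = 1/69 ≈ 0.014493
P(B, C) = 1/69
(40334 + 39931)/(-34060 + P(l(-10), -102)) = (40334 + 39931)/(-34060 + 1/69) = 80265/(-2350139/69) = 80265*(-69/2350139) = -5538285/2350139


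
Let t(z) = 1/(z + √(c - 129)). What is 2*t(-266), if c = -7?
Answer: -133/17723 - I*√34/17723 ≈ -0.0075044 - 0.000329*I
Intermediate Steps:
t(z) = 1/(z + 2*I*√34) (t(z) = 1/(z + √(-7 - 129)) = 1/(z + √(-136)) = 1/(z + 2*I*√34))
2*t(-266) = 2/(-266 + 2*I*√34)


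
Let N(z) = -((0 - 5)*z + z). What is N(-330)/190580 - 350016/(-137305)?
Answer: 3326240334/1308379345 ≈ 2.5423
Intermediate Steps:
N(z) = 4*z (N(z) = -(-5*z + z) = -(-4)*z = 4*z)
N(-330)/190580 - 350016/(-137305) = (4*(-330))/190580 - 350016/(-137305) = -1320*1/190580 - 350016*(-1/137305) = -66/9529 + 350016/137305 = 3326240334/1308379345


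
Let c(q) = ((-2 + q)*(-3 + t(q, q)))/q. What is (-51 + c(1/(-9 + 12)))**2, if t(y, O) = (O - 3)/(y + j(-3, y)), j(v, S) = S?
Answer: 256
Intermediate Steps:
t(y, O) = (-3 + O)/(2*y) (t(y, O) = (O - 3)/(y + y) = (-3 + O)/((2*y)) = (-3 + O)*(1/(2*y)) = (-3 + O)/(2*y))
c(q) = (-3 + (-3 + q)/(2*q))*(-2 + q)/q (c(q) = ((-2 + q)*(-3 + (-3 + q)/(2*q)))/q = ((-3 + (-3 + q)/(2*q))*(-2 + q))/q = (-3 + (-3 + q)/(2*q))*(-2 + q)/q)
(-51 + c(1/(-9 + 12)))**2 = (-51 + (-5/2 + 3/(1/(-9 + 12))**2 + 7/(2*(1/(-9 + 12)))))**2 = (-51 + (-5/2 + 3/(1/3)**2 + 7/(2*(1/3))))**2 = (-51 + (-5/2 + 3/3**(-2) + 7/(2*(1/3))))**2 = (-51 + (-5/2 + 3*9 + (7/2)*3))**2 = (-51 + (-5/2 + 27 + 21/2))**2 = (-51 + 35)**2 = (-16)**2 = 256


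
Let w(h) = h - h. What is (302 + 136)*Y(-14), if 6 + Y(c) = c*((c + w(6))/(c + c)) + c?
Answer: -11826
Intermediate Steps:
w(h) = 0
Y(c) = -6 + 3*c/2 (Y(c) = -6 + (c*((c + 0)/(c + c)) + c) = -6 + (c*(c/((2*c))) + c) = -6 + (c*(c*(1/(2*c))) + c) = -6 + (c*(½) + c) = -6 + (c/2 + c) = -6 + 3*c/2)
(302 + 136)*Y(-14) = (302 + 136)*(-6 + (3/2)*(-14)) = 438*(-6 - 21) = 438*(-27) = -11826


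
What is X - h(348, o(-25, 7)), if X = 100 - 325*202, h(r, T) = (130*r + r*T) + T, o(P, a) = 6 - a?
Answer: -110441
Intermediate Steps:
h(r, T) = T + 130*r + T*r (h(r, T) = (130*r + T*r) + T = T + 130*r + T*r)
X = -65550 (X = 100 - 65650 = -65550)
X - h(348, o(-25, 7)) = -65550 - ((6 - 1*7) + 130*348 + (6 - 1*7)*348) = -65550 - ((6 - 7) + 45240 + (6 - 7)*348) = -65550 - (-1 + 45240 - 1*348) = -65550 - (-1 + 45240 - 348) = -65550 - 1*44891 = -65550 - 44891 = -110441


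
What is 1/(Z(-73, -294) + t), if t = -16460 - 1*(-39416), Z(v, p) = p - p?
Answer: 1/22956 ≈ 4.3562e-5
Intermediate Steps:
Z(v, p) = 0
t = 22956 (t = -16460 + 39416 = 22956)
1/(Z(-73, -294) + t) = 1/(0 + 22956) = 1/22956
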